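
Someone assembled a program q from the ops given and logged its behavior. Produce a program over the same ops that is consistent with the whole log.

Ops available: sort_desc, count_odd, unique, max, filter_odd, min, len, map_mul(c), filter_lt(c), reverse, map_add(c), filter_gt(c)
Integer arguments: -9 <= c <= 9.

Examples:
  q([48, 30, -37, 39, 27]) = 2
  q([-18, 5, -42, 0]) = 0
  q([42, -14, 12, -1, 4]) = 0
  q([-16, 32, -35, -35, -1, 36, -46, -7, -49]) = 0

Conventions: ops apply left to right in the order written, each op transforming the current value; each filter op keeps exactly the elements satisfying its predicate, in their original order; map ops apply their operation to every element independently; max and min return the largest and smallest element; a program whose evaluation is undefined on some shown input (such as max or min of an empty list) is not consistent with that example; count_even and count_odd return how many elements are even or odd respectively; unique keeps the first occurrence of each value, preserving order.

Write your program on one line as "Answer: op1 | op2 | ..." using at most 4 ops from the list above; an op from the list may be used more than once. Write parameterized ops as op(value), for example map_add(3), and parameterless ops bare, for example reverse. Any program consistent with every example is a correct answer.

filter_odd | filter_gt(5) | count_odd

Check, running the answer program on each example:
  [48, 30, -37, 39, 27] -> [-37, 39, 27] -> [39, 27] -> 2
  [-18, 5, -42, 0] -> [5] -> [] -> 0
  [42, -14, 12, -1, 4] -> [-1] -> [] -> 0
  [-16, 32, -35, -35, -1, 36, -46, -7, -49] -> [-35, -35, -1, -7, -49] -> [] -> 0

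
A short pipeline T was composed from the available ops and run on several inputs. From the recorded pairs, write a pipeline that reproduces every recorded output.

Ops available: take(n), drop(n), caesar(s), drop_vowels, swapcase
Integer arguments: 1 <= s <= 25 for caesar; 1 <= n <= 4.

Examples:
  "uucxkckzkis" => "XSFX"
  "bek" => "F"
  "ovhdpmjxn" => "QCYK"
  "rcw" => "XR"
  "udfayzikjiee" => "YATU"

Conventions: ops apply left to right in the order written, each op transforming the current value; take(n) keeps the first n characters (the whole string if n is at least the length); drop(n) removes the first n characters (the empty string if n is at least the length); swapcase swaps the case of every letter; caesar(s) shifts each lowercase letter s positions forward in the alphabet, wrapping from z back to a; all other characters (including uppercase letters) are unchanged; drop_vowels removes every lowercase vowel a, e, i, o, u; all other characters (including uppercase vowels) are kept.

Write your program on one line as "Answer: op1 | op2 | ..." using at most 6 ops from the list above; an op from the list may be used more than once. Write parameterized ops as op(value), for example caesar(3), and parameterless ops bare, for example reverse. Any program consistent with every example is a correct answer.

drop(1) | drop_vowels | caesar(21) | take(4) | swapcase

Check, running the answer program on each example:
  "uucxkckzkis" -> "ucxkckzkis" -> "cxkckzks" -> "xsfxfufn" -> "xsfx" -> "XSFX"
  "bek" -> "ek" -> "k" -> "f" -> "f" -> "F"
  "ovhdpmjxn" -> "vhdpmjxn" -> "vhdpmjxn" -> "qcykhesi" -> "qcyk" -> "QCYK"
  "rcw" -> "cw" -> "cw" -> "xr" -> "xr" -> "XR"
  "udfayzikjiee" -> "dfayzikjiee" -> "dfyzkj" -> "yatufe" -> "yatu" -> "YATU"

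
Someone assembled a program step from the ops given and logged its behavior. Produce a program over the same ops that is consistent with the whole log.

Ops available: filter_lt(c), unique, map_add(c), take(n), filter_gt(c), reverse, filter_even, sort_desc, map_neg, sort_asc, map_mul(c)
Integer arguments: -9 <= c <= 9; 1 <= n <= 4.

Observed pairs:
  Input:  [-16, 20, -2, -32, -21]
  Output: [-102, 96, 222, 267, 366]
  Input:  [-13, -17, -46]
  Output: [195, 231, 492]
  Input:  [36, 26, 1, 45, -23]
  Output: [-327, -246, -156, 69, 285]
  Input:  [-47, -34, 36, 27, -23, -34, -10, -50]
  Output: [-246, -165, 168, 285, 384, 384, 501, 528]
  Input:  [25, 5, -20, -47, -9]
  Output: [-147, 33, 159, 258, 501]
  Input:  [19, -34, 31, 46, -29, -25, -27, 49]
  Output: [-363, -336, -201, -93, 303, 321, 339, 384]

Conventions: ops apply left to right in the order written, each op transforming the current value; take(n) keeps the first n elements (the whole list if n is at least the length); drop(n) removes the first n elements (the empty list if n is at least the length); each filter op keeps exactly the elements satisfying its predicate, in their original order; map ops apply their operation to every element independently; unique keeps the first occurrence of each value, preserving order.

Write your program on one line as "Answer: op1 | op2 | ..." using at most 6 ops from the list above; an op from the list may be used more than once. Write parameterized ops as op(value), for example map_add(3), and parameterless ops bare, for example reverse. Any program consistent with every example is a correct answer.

map_add(-9) | sort_asc | map_neg | map_mul(9) | sort_asc | map_add(-3)

Check, running the answer program on each example:
  [-16, 20, -2, -32, -21] -> [-25, 11, -11, -41, -30] -> [-41, -30, -25, -11, 11] -> [41, 30, 25, 11, -11] -> [369, 270, 225, 99, -99] -> [-99, 99, 225, 270, 369] -> [-102, 96, 222, 267, 366]
  [-13, -17, -46] -> [-22, -26, -55] -> [-55, -26, -22] -> [55, 26, 22] -> [495, 234, 198] -> [198, 234, 495] -> [195, 231, 492]
  [36, 26, 1, 45, -23] -> [27, 17, -8, 36, -32] -> [-32, -8, 17, 27, 36] -> [32, 8, -17, -27, -36] -> [288, 72, -153, -243, -324] -> [-324, -243, -153, 72, 288] -> [-327, -246, -156, 69, 285]
  [-47, -34, 36, 27, -23, -34, -10, -50] -> [-56, -43, 27, 18, -32, -43, -19, -59] -> [-59, -56, -43, -43, -32, -19, 18, 27] -> [59, 56, 43, 43, 32, 19, -18, -27] -> [531, 504, 387, 387, 288, 171, -162, -243] -> [-243, -162, 171, 288, 387, 387, 504, 531] -> [-246, -165, 168, 285, 384, 384, 501, 528]
  [25, 5, -20, -47, -9] -> [16, -4, -29, -56, -18] -> [-56, -29, -18, -4, 16] -> [56, 29, 18, 4, -16] -> [504, 261, 162, 36, -144] -> [-144, 36, 162, 261, 504] -> [-147, 33, 159, 258, 501]
  [19, -34, 31, 46, -29, -25, -27, 49] -> [10, -43, 22, 37, -38, -34, -36, 40] -> [-43, -38, -36, -34, 10, 22, 37, 40] -> [43, 38, 36, 34, -10, -22, -37, -40] -> [387, 342, 324, 306, -90, -198, -333, -360] -> [-360, -333, -198, -90, 306, 324, 342, 387] -> [-363, -336, -201, -93, 303, 321, 339, 384]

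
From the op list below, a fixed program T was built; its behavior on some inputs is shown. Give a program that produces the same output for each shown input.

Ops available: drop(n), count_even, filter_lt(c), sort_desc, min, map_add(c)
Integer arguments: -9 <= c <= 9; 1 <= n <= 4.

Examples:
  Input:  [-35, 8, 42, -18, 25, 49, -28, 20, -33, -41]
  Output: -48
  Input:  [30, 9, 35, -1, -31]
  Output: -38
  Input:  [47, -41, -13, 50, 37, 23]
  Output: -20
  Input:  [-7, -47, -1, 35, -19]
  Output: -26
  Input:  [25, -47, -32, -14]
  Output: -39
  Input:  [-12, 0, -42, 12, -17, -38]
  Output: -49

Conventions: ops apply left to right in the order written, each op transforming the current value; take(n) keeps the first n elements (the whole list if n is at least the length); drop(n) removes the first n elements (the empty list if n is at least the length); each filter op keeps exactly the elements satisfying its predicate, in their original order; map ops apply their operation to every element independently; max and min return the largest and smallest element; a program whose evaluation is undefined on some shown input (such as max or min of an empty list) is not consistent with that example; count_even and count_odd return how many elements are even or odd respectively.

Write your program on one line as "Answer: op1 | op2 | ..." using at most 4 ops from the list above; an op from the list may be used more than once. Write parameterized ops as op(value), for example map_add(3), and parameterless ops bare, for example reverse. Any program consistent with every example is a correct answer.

drop(2) | map_add(-7) | sort_desc | min

Check, running the answer program on each example:
  [-35, 8, 42, -18, 25, 49, -28, 20, -33, -41] -> [42, -18, 25, 49, -28, 20, -33, -41] -> [35, -25, 18, 42, -35, 13, -40, -48] -> [42, 35, 18, 13, -25, -35, -40, -48] -> -48
  [30, 9, 35, -1, -31] -> [35, -1, -31] -> [28, -8, -38] -> [28, -8, -38] -> -38
  [47, -41, -13, 50, 37, 23] -> [-13, 50, 37, 23] -> [-20, 43, 30, 16] -> [43, 30, 16, -20] -> -20
  [-7, -47, -1, 35, -19] -> [-1, 35, -19] -> [-8, 28, -26] -> [28, -8, -26] -> -26
  [25, -47, -32, -14] -> [-32, -14] -> [-39, -21] -> [-21, -39] -> -39
  [-12, 0, -42, 12, -17, -38] -> [-42, 12, -17, -38] -> [-49, 5, -24, -45] -> [5, -24, -45, -49] -> -49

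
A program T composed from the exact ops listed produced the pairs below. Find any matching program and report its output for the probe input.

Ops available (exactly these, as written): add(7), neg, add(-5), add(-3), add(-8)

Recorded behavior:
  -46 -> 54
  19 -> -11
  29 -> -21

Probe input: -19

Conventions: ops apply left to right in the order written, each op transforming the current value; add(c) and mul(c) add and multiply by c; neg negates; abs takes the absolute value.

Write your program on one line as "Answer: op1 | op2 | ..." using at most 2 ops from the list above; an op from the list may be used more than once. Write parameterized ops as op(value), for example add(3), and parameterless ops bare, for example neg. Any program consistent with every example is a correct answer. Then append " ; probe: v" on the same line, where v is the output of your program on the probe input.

add(-8) | neg ; probe: 27

Check, running the answer program on each example:
  -46 -> -54 -> 54
  19 -> 11 -> -11
  29 -> 21 -> -21
  probe: -19 -> -27 -> 27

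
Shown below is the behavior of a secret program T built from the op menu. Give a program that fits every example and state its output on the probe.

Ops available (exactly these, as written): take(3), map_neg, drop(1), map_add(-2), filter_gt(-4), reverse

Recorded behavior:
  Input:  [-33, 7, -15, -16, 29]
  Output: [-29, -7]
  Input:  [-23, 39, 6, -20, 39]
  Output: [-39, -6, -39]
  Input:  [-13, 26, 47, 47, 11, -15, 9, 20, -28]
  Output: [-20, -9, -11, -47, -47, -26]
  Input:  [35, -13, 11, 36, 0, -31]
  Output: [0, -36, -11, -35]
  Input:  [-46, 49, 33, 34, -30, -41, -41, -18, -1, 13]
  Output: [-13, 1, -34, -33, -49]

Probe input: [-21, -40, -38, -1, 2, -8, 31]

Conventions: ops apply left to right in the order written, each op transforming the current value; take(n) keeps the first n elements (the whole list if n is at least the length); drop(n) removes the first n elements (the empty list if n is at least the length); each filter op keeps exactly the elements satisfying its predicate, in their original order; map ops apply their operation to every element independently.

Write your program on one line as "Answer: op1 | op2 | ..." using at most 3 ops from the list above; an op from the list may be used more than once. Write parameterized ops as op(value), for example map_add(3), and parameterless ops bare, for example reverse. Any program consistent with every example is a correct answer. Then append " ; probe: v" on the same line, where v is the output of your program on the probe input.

filter_gt(-4) | map_neg | reverse ; probe: [-31, -2, 1]

Check, running the answer program on each example:
  [-33, 7, -15, -16, 29] -> [7, 29] -> [-7, -29] -> [-29, -7]
  [-23, 39, 6, -20, 39] -> [39, 6, 39] -> [-39, -6, -39] -> [-39, -6, -39]
  [-13, 26, 47, 47, 11, -15, 9, 20, -28] -> [26, 47, 47, 11, 9, 20] -> [-26, -47, -47, -11, -9, -20] -> [-20, -9, -11, -47, -47, -26]
  [35, -13, 11, 36, 0, -31] -> [35, 11, 36, 0] -> [-35, -11, -36, 0] -> [0, -36, -11, -35]
  [-46, 49, 33, 34, -30, -41, -41, -18, -1, 13] -> [49, 33, 34, -1, 13] -> [-49, -33, -34, 1, -13] -> [-13, 1, -34, -33, -49]
  probe: [-21, -40, -38, -1, 2, -8, 31] -> [-1, 2, 31] -> [1, -2, -31] -> [-31, -2, 1]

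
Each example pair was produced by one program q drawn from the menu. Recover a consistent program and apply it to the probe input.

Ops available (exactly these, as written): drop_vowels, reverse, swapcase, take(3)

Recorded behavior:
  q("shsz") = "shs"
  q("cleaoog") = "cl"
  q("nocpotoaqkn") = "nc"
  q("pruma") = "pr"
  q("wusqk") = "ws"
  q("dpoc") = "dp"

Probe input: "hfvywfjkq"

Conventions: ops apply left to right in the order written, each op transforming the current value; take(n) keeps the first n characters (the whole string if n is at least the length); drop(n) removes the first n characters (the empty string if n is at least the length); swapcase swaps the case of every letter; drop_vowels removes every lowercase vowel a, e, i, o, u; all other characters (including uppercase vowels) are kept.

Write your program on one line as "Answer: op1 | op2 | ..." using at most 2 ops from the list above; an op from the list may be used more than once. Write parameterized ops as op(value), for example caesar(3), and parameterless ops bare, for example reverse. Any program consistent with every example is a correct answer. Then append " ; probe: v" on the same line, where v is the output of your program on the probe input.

take(3) | drop_vowels ; probe: "hfv"

Check, running the answer program on each example:
  "shsz" -> "shs" -> "shs"
  "cleaoog" -> "cle" -> "cl"
  "nocpotoaqkn" -> "noc" -> "nc"
  "pruma" -> "pru" -> "pr"
  "wusqk" -> "wus" -> "ws"
  "dpoc" -> "dpo" -> "dp"
  probe: "hfvywfjkq" -> "hfv" -> "hfv"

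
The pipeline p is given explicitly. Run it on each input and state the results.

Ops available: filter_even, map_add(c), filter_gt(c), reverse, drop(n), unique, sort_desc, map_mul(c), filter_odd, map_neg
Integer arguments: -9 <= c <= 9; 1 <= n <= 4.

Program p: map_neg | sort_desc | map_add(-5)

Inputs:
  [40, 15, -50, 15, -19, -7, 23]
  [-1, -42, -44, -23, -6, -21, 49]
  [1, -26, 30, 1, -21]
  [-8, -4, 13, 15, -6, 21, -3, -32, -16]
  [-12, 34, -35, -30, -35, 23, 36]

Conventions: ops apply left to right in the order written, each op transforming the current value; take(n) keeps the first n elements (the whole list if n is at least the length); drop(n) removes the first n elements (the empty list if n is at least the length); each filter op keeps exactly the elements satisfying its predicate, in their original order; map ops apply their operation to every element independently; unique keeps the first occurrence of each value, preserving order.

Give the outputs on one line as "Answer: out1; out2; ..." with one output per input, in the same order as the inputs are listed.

Execution, op by op:
  [40, 15, -50, 15, -19, -7, 23] -> [-40, -15, 50, -15, 19, 7, -23] -> [50, 19, 7, -15, -15, -23, -40] -> [45, 14, 2, -20, -20, -28, -45]
  [-1, -42, -44, -23, -6, -21, 49] -> [1, 42, 44, 23, 6, 21, -49] -> [44, 42, 23, 21, 6, 1, -49] -> [39, 37, 18, 16, 1, -4, -54]
  [1, -26, 30, 1, -21] -> [-1, 26, -30, -1, 21] -> [26, 21, -1, -1, -30] -> [21, 16, -6, -6, -35]
  [-8, -4, 13, 15, -6, 21, -3, -32, -16] -> [8, 4, -13, -15, 6, -21, 3, 32, 16] -> [32, 16, 8, 6, 4, 3, -13, -15, -21] -> [27, 11, 3, 1, -1, -2, -18, -20, -26]
  [-12, 34, -35, -30, -35, 23, 36] -> [12, -34, 35, 30, 35, -23, -36] -> [35, 35, 30, 12, -23, -34, -36] -> [30, 30, 25, 7, -28, -39, -41]

[45, 14, 2, -20, -20, -28, -45]; [39, 37, 18, 16, 1, -4, -54]; [21, 16, -6, -6, -35]; [27, 11, 3, 1, -1, -2, -18, -20, -26]; [30, 30, 25, 7, -28, -39, -41]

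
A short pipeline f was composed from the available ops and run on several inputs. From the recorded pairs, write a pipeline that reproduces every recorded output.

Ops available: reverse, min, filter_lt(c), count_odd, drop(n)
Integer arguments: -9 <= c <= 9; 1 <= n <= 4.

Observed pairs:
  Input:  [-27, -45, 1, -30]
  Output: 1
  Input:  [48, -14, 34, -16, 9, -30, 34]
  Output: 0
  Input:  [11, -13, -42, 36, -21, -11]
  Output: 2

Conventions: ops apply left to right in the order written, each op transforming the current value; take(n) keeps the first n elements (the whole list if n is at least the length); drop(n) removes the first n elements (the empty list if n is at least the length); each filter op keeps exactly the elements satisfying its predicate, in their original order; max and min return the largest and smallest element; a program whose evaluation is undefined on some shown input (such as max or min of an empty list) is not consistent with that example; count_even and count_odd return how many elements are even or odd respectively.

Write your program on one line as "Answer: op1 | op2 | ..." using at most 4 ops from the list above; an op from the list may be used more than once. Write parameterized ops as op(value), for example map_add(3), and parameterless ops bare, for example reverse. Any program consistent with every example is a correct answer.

drop(2) | reverse | filter_lt(8) | count_odd

Check, running the answer program on each example:
  [-27, -45, 1, -30] -> [1, -30] -> [-30, 1] -> [-30, 1] -> 1
  [48, -14, 34, -16, 9, -30, 34] -> [34, -16, 9, -30, 34] -> [34, -30, 9, -16, 34] -> [-30, -16] -> 0
  [11, -13, -42, 36, -21, -11] -> [-42, 36, -21, -11] -> [-11, -21, 36, -42] -> [-11, -21, -42] -> 2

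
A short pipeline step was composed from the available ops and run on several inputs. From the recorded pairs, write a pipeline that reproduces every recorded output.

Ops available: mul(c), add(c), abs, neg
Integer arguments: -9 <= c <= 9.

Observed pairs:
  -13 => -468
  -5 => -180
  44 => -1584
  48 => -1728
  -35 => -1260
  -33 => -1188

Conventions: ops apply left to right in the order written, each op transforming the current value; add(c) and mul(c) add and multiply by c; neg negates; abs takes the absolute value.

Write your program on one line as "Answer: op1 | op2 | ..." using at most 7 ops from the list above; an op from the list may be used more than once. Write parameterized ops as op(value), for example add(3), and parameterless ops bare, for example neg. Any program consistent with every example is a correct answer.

abs | mul(-4) | abs | mul(3) | neg | mul(3)

Check, running the answer program on each example:
  -13 -> 13 -> -52 -> 52 -> 156 -> -156 -> -468
  -5 -> 5 -> -20 -> 20 -> 60 -> -60 -> -180
  44 -> 44 -> -176 -> 176 -> 528 -> -528 -> -1584
  48 -> 48 -> -192 -> 192 -> 576 -> -576 -> -1728
  -35 -> 35 -> -140 -> 140 -> 420 -> -420 -> -1260
  -33 -> 33 -> -132 -> 132 -> 396 -> -396 -> -1188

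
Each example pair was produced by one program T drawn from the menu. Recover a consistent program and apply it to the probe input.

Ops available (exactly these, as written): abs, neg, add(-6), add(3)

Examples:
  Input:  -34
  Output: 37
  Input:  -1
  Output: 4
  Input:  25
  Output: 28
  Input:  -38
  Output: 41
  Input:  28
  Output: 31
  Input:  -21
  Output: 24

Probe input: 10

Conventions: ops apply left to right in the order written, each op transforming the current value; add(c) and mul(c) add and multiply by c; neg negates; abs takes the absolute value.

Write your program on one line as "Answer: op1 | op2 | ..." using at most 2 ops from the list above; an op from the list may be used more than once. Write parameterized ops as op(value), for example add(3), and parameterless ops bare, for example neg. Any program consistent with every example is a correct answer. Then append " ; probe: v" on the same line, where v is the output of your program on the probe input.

abs | add(3) ; probe: 13

Check, running the answer program on each example:
  -34 -> 34 -> 37
  -1 -> 1 -> 4
  25 -> 25 -> 28
  -38 -> 38 -> 41
  28 -> 28 -> 31
  -21 -> 21 -> 24
  probe: 10 -> 10 -> 13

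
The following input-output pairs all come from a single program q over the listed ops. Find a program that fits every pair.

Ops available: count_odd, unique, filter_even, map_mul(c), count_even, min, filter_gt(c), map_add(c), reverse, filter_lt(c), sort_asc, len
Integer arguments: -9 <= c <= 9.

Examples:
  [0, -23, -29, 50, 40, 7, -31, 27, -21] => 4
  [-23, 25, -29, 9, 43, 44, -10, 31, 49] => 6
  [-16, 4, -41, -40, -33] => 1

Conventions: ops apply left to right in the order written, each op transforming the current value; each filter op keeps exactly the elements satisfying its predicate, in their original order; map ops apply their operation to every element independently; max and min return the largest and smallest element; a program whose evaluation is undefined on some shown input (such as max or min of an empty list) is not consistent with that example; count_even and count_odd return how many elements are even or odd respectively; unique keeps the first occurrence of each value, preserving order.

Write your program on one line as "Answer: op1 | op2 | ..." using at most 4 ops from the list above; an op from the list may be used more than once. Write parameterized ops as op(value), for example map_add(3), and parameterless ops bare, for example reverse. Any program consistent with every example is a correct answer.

map_mul(6) | reverse | filter_gt(9) | len

Check, running the answer program on each example:
  [0, -23, -29, 50, 40, 7, -31, 27, -21] -> [0, -138, -174, 300, 240, 42, -186, 162, -126] -> [-126, 162, -186, 42, 240, 300, -174, -138, 0] -> [162, 42, 240, 300] -> 4
  [-23, 25, -29, 9, 43, 44, -10, 31, 49] -> [-138, 150, -174, 54, 258, 264, -60, 186, 294] -> [294, 186, -60, 264, 258, 54, -174, 150, -138] -> [294, 186, 264, 258, 54, 150] -> 6
  [-16, 4, -41, -40, -33] -> [-96, 24, -246, -240, -198] -> [-198, -240, -246, 24, -96] -> [24] -> 1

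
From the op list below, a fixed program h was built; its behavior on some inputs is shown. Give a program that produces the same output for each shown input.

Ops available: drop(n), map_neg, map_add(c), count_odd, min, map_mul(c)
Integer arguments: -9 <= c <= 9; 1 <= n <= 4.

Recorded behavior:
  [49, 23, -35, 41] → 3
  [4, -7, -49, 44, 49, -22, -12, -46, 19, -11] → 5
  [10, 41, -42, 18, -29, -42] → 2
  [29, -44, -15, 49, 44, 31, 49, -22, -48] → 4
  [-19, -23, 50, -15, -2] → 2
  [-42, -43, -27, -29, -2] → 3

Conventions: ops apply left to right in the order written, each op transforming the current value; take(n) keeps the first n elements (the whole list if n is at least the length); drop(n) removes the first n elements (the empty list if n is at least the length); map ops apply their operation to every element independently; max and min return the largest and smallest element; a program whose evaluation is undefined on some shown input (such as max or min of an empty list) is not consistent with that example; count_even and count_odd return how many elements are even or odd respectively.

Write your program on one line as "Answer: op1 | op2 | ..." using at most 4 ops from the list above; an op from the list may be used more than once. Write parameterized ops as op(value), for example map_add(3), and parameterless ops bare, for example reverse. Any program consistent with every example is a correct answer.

map_add(2) | drop(1) | map_mul(3) | count_odd

Check, running the answer program on each example:
  [49, 23, -35, 41] -> [51, 25, -33, 43] -> [25, -33, 43] -> [75, -99, 129] -> 3
  [4, -7, -49, 44, 49, -22, -12, -46, 19, -11] -> [6, -5, -47, 46, 51, -20, -10, -44, 21, -9] -> [-5, -47, 46, 51, -20, -10, -44, 21, -9] -> [-15, -141, 138, 153, -60, -30, -132, 63, -27] -> 5
  [10, 41, -42, 18, -29, -42] -> [12, 43, -40, 20, -27, -40] -> [43, -40, 20, -27, -40] -> [129, -120, 60, -81, -120] -> 2
  [29, -44, -15, 49, 44, 31, 49, -22, -48] -> [31, -42, -13, 51, 46, 33, 51, -20, -46] -> [-42, -13, 51, 46, 33, 51, -20, -46] -> [-126, -39, 153, 138, 99, 153, -60, -138] -> 4
  [-19, -23, 50, -15, -2] -> [-17, -21, 52, -13, 0] -> [-21, 52, -13, 0] -> [-63, 156, -39, 0] -> 2
  [-42, -43, -27, -29, -2] -> [-40, -41, -25, -27, 0] -> [-41, -25, -27, 0] -> [-123, -75, -81, 0] -> 3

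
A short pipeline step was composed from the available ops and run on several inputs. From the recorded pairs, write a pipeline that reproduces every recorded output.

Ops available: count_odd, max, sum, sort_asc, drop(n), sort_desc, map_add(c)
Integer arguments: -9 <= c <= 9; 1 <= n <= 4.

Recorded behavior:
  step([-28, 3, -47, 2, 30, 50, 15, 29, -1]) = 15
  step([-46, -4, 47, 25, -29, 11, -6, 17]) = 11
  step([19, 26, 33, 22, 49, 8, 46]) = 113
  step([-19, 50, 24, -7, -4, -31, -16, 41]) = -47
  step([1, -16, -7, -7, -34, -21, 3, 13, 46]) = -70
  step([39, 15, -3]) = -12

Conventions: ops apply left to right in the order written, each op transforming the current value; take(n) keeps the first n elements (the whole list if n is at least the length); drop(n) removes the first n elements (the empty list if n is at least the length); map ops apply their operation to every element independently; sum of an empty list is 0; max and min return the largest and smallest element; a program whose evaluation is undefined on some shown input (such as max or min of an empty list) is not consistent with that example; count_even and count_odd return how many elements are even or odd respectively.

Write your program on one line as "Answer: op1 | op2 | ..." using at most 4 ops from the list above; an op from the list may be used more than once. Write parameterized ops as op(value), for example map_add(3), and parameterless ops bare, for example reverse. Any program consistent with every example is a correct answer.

drop(2) | sort_desc | map_add(-9) | sum

Check, running the answer program on each example:
  [-28, 3, -47, 2, 30, 50, 15, 29, -1] -> [-47, 2, 30, 50, 15, 29, -1] -> [50, 30, 29, 15, 2, -1, -47] -> [41, 21, 20, 6, -7, -10, -56] -> 15
  [-46, -4, 47, 25, -29, 11, -6, 17] -> [47, 25, -29, 11, -6, 17] -> [47, 25, 17, 11, -6, -29] -> [38, 16, 8, 2, -15, -38] -> 11
  [19, 26, 33, 22, 49, 8, 46] -> [33, 22, 49, 8, 46] -> [49, 46, 33, 22, 8] -> [40, 37, 24, 13, -1] -> 113
  [-19, 50, 24, -7, -4, -31, -16, 41] -> [24, -7, -4, -31, -16, 41] -> [41, 24, -4, -7, -16, -31] -> [32, 15, -13, -16, -25, -40] -> -47
  [1, -16, -7, -7, -34, -21, 3, 13, 46] -> [-7, -7, -34, -21, 3, 13, 46] -> [46, 13, 3, -7, -7, -21, -34] -> [37, 4, -6, -16, -16, -30, -43] -> -70
  [39, 15, -3] -> [-3] -> [-3] -> [-12] -> -12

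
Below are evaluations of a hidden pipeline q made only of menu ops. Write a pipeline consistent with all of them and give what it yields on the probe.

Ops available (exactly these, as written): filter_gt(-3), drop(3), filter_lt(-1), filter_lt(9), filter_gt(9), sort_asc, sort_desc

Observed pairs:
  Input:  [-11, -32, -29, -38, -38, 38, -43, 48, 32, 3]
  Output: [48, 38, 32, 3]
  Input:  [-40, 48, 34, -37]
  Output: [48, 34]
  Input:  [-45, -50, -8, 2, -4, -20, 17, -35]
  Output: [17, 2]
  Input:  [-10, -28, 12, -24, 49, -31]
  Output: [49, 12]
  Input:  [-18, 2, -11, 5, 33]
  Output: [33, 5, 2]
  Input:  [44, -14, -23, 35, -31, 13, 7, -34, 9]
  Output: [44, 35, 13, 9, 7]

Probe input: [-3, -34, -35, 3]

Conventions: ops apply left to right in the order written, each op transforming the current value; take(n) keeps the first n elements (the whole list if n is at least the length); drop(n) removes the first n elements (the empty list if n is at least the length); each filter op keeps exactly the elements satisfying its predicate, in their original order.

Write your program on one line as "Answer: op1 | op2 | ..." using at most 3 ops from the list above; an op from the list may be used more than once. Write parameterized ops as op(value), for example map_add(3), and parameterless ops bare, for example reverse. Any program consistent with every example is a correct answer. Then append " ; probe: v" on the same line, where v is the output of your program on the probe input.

sort_asc | sort_desc | filter_gt(-3) ; probe: [3]

Check, running the answer program on each example:
  [-11, -32, -29, -38, -38, 38, -43, 48, 32, 3] -> [-43, -38, -38, -32, -29, -11, 3, 32, 38, 48] -> [48, 38, 32, 3, -11, -29, -32, -38, -38, -43] -> [48, 38, 32, 3]
  [-40, 48, 34, -37] -> [-40, -37, 34, 48] -> [48, 34, -37, -40] -> [48, 34]
  [-45, -50, -8, 2, -4, -20, 17, -35] -> [-50, -45, -35, -20, -8, -4, 2, 17] -> [17, 2, -4, -8, -20, -35, -45, -50] -> [17, 2]
  [-10, -28, 12, -24, 49, -31] -> [-31, -28, -24, -10, 12, 49] -> [49, 12, -10, -24, -28, -31] -> [49, 12]
  [-18, 2, -11, 5, 33] -> [-18, -11, 2, 5, 33] -> [33, 5, 2, -11, -18] -> [33, 5, 2]
  [44, -14, -23, 35, -31, 13, 7, -34, 9] -> [-34, -31, -23, -14, 7, 9, 13, 35, 44] -> [44, 35, 13, 9, 7, -14, -23, -31, -34] -> [44, 35, 13, 9, 7]
  probe: [-3, -34, -35, 3] -> [-35, -34, -3, 3] -> [3, -3, -34, -35] -> [3]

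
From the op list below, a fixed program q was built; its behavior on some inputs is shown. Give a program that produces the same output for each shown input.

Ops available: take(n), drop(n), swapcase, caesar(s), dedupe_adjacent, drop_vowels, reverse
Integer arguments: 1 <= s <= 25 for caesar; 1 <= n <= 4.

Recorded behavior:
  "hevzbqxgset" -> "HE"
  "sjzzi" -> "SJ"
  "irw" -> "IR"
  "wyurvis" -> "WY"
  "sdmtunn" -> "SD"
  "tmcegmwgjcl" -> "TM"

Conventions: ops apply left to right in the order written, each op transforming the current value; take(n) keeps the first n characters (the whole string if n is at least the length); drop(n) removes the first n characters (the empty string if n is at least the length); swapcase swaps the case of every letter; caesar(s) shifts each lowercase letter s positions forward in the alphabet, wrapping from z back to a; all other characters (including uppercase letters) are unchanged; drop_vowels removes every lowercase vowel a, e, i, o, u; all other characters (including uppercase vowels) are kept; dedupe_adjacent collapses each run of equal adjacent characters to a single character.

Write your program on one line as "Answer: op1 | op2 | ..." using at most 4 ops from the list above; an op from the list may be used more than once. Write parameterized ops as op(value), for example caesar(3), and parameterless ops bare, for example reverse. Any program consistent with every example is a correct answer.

dedupe_adjacent | take(2) | swapcase

Check, running the answer program on each example:
  "hevzbqxgset" -> "hevzbqxgset" -> "he" -> "HE"
  "sjzzi" -> "sjzi" -> "sj" -> "SJ"
  "irw" -> "irw" -> "ir" -> "IR"
  "wyurvis" -> "wyurvis" -> "wy" -> "WY"
  "sdmtunn" -> "sdmtun" -> "sd" -> "SD"
  "tmcegmwgjcl" -> "tmcegmwgjcl" -> "tm" -> "TM"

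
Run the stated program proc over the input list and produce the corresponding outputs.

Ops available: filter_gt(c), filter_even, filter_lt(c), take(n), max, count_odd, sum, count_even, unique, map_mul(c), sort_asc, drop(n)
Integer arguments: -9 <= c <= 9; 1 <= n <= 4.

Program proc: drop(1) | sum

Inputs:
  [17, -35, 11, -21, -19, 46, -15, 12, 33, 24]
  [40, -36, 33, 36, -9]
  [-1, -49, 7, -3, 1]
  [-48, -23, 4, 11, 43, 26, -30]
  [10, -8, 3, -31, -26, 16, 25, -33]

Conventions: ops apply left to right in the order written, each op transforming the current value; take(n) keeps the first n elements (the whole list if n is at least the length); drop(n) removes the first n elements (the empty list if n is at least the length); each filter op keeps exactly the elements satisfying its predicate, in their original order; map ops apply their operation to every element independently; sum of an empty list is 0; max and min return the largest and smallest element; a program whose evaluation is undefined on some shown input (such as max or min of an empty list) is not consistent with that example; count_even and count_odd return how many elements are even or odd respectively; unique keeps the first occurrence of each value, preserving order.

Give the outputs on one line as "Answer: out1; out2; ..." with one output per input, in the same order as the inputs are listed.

36; 24; -44; 31; -54

Execution, op by op:
  [17, -35, 11, -21, -19, 46, -15, 12, 33, 24] -> [-35, 11, -21, -19, 46, -15, 12, 33, 24] -> 36
  [40, -36, 33, 36, -9] -> [-36, 33, 36, -9] -> 24
  [-1, -49, 7, -3, 1] -> [-49, 7, -3, 1] -> -44
  [-48, -23, 4, 11, 43, 26, -30] -> [-23, 4, 11, 43, 26, -30] -> 31
  [10, -8, 3, -31, -26, 16, 25, -33] -> [-8, 3, -31, -26, 16, 25, -33] -> -54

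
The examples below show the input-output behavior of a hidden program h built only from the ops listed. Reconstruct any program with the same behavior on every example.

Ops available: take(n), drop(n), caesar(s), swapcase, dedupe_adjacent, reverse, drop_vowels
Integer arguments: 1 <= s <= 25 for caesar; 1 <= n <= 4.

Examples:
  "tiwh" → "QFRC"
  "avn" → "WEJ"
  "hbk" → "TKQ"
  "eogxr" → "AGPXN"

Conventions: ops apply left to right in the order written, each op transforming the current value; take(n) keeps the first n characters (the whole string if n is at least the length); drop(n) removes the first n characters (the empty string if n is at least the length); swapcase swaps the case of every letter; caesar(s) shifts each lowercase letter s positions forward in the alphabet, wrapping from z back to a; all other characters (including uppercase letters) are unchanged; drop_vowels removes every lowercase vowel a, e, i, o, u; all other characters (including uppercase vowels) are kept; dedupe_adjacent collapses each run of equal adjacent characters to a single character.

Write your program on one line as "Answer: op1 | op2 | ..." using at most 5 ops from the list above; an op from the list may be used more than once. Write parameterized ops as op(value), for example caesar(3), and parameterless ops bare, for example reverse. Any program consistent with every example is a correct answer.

caesar(6) | reverse | caesar(3) | swapcase

Check, running the answer program on each example:
  "tiwh" -> "zocn" -> "ncoz" -> "qfrc" -> "QFRC"
  "avn" -> "gbt" -> "tbg" -> "wej" -> "WEJ"
  "hbk" -> "nhq" -> "qhn" -> "tkq" -> "TKQ"
  "eogxr" -> "kumdx" -> "xdmuk" -> "agpxn" -> "AGPXN"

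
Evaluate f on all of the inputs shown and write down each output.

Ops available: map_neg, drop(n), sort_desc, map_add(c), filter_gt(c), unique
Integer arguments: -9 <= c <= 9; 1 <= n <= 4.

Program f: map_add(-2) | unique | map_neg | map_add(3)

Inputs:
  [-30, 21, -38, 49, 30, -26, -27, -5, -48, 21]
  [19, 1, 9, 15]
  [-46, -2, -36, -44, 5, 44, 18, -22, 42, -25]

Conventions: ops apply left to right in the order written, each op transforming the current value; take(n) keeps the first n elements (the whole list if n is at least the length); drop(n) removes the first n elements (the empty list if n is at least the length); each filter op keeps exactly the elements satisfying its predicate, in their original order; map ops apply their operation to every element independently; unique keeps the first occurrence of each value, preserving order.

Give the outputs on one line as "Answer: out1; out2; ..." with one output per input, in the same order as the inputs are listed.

[35, -16, 43, -44, -25, 31, 32, 10, 53]; [-14, 4, -4, -10]; [51, 7, 41, 49, 0, -39, -13, 27, -37, 30]

Execution, op by op:
  [-30, 21, -38, 49, 30, -26, -27, -5, -48, 21] -> [-32, 19, -40, 47, 28, -28, -29, -7, -50, 19] -> [-32, 19, -40, 47, 28, -28, -29, -7, -50] -> [32, -19, 40, -47, -28, 28, 29, 7, 50] -> [35, -16, 43, -44, -25, 31, 32, 10, 53]
  [19, 1, 9, 15] -> [17, -1, 7, 13] -> [17, -1, 7, 13] -> [-17, 1, -7, -13] -> [-14, 4, -4, -10]
  [-46, -2, -36, -44, 5, 44, 18, -22, 42, -25] -> [-48, -4, -38, -46, 3, 42, 16, -24, 40, -27] -> [-48, -4, -38, -46, 3, 42, 16, -24, 40, -27] -> [48, 4, 38, 46, -3, -42, -16, 24, -40, 27] -> [51, 7, 41, 49, 0, -39, -13, 27, -37, 30]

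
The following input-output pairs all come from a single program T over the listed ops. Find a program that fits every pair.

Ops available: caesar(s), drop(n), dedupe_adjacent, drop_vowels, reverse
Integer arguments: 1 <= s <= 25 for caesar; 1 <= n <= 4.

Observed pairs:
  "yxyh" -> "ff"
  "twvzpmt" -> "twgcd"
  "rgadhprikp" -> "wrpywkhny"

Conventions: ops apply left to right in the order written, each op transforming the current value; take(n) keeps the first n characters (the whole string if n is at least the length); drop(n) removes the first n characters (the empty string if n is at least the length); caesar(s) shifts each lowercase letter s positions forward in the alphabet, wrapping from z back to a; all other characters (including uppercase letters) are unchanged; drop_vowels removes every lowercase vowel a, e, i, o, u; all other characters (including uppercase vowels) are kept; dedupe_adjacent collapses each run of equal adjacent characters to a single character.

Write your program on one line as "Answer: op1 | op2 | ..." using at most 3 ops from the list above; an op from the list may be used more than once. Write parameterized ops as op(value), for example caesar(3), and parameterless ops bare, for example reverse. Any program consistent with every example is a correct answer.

caesar(7) | reverse | drop_vowels

Check, running the answer program on each example:
  "yxyh" -> "fefo" -> "ofef" -> "ff"
  "twvzpmt" -> "adcgwta" -> "atwgcda" -> "twgcd"
  "rgadhprikp" -> "ynhkowyprw" -> "wrpywokhny" -> "wrpywkhny"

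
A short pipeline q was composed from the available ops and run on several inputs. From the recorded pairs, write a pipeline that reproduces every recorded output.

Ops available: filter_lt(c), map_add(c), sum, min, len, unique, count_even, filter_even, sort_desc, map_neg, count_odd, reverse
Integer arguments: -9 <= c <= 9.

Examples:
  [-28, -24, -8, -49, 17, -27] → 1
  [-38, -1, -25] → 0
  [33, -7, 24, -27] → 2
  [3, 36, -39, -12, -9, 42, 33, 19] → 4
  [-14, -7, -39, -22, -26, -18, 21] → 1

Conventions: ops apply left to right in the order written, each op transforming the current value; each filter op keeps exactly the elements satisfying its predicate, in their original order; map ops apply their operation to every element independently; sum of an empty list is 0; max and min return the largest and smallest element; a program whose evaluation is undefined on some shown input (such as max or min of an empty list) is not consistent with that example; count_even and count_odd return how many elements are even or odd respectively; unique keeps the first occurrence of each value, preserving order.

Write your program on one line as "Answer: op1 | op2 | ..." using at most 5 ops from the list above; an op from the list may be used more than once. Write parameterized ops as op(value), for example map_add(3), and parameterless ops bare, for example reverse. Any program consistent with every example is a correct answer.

map_add(4) | map_neg | filter_lt(-8) | sort_desc | len

Check, running the answer program on each example:
  [-28, -24, -8, -49, 17, -27] -> [-24, -20, -4, -45, 21, -23] -> [24, 20, 4, 45, -21, 23] -> [-21] -> [-21] -> 1
  [-38, -1, -25] -> [-34, 3, -21] -> [34, -3, 21] -> [] -> [] -> 0
  [33, -7, 24, -27] -> [37, -3, 28, -23] -> [-37, 3, -28, 23] -> [-37, -28] -> [-28, -37] -> 2
  [3, 36, -39, -12, -9, 42, 33, 19] -> [7, 40, -35, -8, -5, 46, 37, 23] -> [-7, -40, 35, 8, 5, -46, -37, -23] -> [-40, -46, -37, -23] -> [-23, -37, -40, -46] -> 4
  [-14, -7, -39, -22, -26, -18, 21] -> [-10, -3, -35, -18, -22, -14, 25] -> [10, 3, 35, 18, 22, 14, -25] -> [-25] -> [-25] -> 1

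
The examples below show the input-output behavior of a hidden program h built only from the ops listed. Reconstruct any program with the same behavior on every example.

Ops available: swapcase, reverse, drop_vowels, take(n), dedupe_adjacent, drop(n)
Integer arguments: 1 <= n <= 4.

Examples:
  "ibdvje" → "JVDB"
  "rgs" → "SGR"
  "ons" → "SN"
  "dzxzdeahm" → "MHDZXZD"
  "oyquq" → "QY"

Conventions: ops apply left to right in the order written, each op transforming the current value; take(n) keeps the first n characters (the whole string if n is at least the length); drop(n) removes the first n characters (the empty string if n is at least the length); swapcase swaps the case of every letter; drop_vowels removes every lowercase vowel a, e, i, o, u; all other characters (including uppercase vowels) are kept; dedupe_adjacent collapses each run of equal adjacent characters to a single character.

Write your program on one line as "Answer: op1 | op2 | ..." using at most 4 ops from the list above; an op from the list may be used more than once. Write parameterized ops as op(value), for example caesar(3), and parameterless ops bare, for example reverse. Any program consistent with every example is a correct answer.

drop_vowels | reverse | swapcase | dedupe_adjacent

Check, running the answer program on each example:
  "ibdvje" -> "bdvj" -> "jvdb" -> "JVDB" -> "JVDB"
  "rgs" -> "rgs" -> "sgr" -> "SGR" -> "SGR"
  "ons" -> "ns" -> "sn" -> "SN" -> "SN"
  "dzxzdeahm" -> "dzxzdhm" -> "mhdzxzd" -> "MHDZXZD" -> "MHDZXZD"
  "oyquq" -> "yqq" -> "qqy" -> "QQY" -> "QY"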